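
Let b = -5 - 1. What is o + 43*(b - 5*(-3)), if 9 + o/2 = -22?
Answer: 325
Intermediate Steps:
b = -6
o = -62 (o = -18 + 2*(-22) = -18 - 44 = -62)
o + 43*(b - 5*(-3)) = -62 + 43*(-6 - 5*(-3)) = -62 + 43*(-6 + 15) = -62 + 43*9 = -62 + 387 = 325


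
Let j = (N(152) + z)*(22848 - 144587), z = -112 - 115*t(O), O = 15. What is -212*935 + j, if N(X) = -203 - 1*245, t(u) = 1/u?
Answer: 206726857/3 ≈ 6.8909e+7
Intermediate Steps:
N(X) = -448 (N(X) = -203 - 245 = -448)
z = -359/3 (z = -112 - 115/15 = -112 - 115*1/15 = -112 - 23/3 = -359/3 ≈ -119.67)
j = 207321517/3 (j = (-448 - 359/3)*(22848 - 144587) = -1703/3*(-121739) = 207321517/3 ≈ 6.9107e+7)
-212*935 + j = -212*935 + 207321517/3 = -198220 + 207321517/3 = 206726857/3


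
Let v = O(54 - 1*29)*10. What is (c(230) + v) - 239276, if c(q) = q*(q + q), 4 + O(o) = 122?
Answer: -132296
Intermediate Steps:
O(o) = 118 (O(o) = -4 + 122 = 118)
c(q) = 2*q² (c(q) = q*(2*q) = 2*q²)
v = 1180 (v = 118*10 = 1180)
(c(230) + v) - 239276 = (2*230² + 1180) - 239276 = (2*52900 + 1180) - 239276 = (105800 + 1180) - 239276 = 106980 - 239276 = -132296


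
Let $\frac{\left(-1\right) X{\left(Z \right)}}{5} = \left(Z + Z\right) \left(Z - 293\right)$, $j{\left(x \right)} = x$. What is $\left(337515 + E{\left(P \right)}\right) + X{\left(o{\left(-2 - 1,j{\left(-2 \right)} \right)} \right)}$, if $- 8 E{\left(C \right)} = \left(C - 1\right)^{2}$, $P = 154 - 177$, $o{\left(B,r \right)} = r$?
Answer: $331543$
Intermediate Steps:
$P = -23$ ($P = 154 - 177 = -23$)
$X{\left(Z \right)} = - 10 Z \left(-293 + Z\right)$ ($X{\left(Z \right)} = - 5 \left(Z + Z\right) \left(Z - 293\right) = - 5 \cdot 2 Z \left(-293 + Z\right) = - 10 Z \left(-293 + Z\right)$)
$E{\left(C \right)} = - \frac{\left(-1 + C\right)^{2}}{8}$ ($E{\left(C \right)} = - \frac{\left(C - 1\right)^{2}}{8} = - \frac{\left(-1 + C\right)^{2}}{8}$)
$\left(337515 + E{\left(P \right)}\right) + X{\left(o{\left(-2 - 1,j{\left(-2 \right)} \right)} \right)} = \left(337515 - \frac{\left(-1 - 23\right)^{2}}{8}\right) + 10 \left(-2\right) \left(293 - -2\right) = \left(337515 - \frac{\left(-24\right)^{2}}{8}\right) + 10 \left(-2\right) \left(293 + 2\right) = \left(337515 - 72\right) + 10 \left(-2\right) 295 = \left(337515 - 72\right) - 5900 = 337443 - 5900 = 331543$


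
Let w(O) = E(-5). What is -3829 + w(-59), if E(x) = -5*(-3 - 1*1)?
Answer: -3809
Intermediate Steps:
E(x) = 20 (E(x) = -5*(-3 - 1) = -5*(-4) = 20)
w(O) = 20
-3829 + w(-59) = -3829 + 20 = -3809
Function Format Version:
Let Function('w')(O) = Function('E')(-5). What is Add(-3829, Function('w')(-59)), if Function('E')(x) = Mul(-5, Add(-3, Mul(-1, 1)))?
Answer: -3809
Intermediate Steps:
Function('E')(x) = 20 (Function('E')(x) = Mul(-5, Add(-3, -1)) = Mul(-5, -4) = 20)
Function('w')(O) = 20
Add(-3829, Function('w')(-59)) = Add(-3829, 20) = -3809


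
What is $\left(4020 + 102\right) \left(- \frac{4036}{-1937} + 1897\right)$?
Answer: $\frac{15162880050}{1937} \approx 7.828 \cdot 10^{6}$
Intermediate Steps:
$\left(4020 + 102\right) \left(- \frac{4036}{-1937} + 1897\right) = 4122 \left(\left(-4036\right) \left(- \frac{1}{1937}\right) + 1897\right) = 4122 \left(\frac{4036}{1937} + 1897\right) = 4122 \cdot \frac{3678525}{1937} = \frac{15162880050}{1937}$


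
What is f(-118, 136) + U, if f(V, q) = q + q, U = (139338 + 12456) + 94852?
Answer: 246918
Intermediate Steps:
U = 246646 (U = 151794 + 94852 = 246646)
f(V, q) = 2*q
f(-118, 136) + U = 2*136 + 246646 = 272 + 246646 = 246918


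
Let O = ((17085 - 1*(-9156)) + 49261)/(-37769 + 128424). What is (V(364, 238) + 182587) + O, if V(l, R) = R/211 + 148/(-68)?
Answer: 59373476499914/325179485 ≈ 1.8259e+5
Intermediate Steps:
V(l, R) = -37/17 + R/211 (V(l, R) = R*(1/211) + 148*(-1/68) = R/211 - 37/17 = -37/17 + R/211)
O = 75502/90655 (O = ((17085 + 9156) + 49261)/90655 = (26241 + 49261)*(1/90655) = 75502*(1/90655) = 75502/90655 ≈ 0.83285)
(V(364, 238) + 182587) + O = ((-37/17 + (1/211)*238) + 182587) + 75502/90655 = ((-37/17 + 238/211) + 182587) + 75502/90655 = (-3761/3587 + 182587) + 75502/90655 = 654935808/3587 + 75502/90655 = 59373476499914/325179485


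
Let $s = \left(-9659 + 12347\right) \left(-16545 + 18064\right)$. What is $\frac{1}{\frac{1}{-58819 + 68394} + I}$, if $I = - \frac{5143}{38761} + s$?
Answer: $\frac{371136575}{1515377308352936} \approx 2.4491 \cdot 10^{-7}$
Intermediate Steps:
$s = 4083072$ ($s = 2688 \cdot 1519 = 4083072$)
$I = \frac{158263948649}{38761}$ ($I = - \frac{5143}{38761} + 4083072 = \frac{158263948649}{38761} \approx 4.0831 \cdot 10^{6}$)
$\frac{1}{\frac{1}{-58819 + 68394} + I} = \frac{1}{\frac{1}{-58819 + 68394} + \frac{158263948649}{38761}} = \frac{1}{\frac{1}{9575} + \frac{158263948649}{38761}} = \frac{1}{\frac{1515377308352936}{371136575}} = \frac{371136575}{1515377308352936}$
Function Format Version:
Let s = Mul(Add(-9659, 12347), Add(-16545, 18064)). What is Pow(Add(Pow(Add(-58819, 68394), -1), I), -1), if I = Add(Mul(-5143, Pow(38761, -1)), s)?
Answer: Rational(371136575, 1515377308352936) ≈ 2.4491e-7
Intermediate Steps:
s = 4083072 (s = Mul(2688, 1519) = 4083072)
I = Rational(158263948649, 38761) (I = Add(Mul(-5143, Pow(38761, -1)), 4083072) = Add(Mul(-5143, Rational(1, 38761)), 4083072) = Add(Rational(-5143, 38761), 4083072) = Rational(158263948649, 38761) ≈ 4.0831e+6)
Pow(Add(Pow(Add(-58819, 68394), -1), I), -1) = Pow(Add(Pow(Add(-58819, 68394), -1), Rational(158263948649, 38761)), -1) = Pow(Add(Pow(9575, -1), Rational(158263948649, 38761)), -1) = Pow(Add(Rational(1, 9575), Rational(158263948649, 38761)), -1) = Pow(Rational(1515377308352936, 371136575), -1) = Rational(371136575, 1515377308352936)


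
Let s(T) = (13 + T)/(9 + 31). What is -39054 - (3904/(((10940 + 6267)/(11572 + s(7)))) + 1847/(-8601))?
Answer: -6168443874689/147997407 ≈ -41679.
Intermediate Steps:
s(T) = 13/40 + T/40 (s(T) = (13 + T)/40 = (13 + T)*(1/40) = 13/40 + T/40)
-39054 - (3904/(((10940 + 6267)/(11572 + s(7)))) + 1847/(-8601)) = -39054 - (3904/(((10940 + 6267)/(11572 + (13/40 + (1/40)*7)))) + 1847/(-8601)) = -39054 - (3904/((17207/(11572 + (13/40 + 7/40)))) + 1847*(-1/8601)) = -39054 - (3904/((17207/(11572 + ½))) - 1847/8601) = -39054 - (3904/((17207/(23145/2))) - 1847/8601) = -39054 - (3904/((17207*(2/23145))) - 1847/8601) = -39054 - (3904/(34414/23145) - 1847/8601) = -39054 - (3904*(23145/34414) - 1847/8601) = -39054 - (45179040/17207 - 1847/8601) = -39054 - 1*388553141711/147997407 = -39054 - 388553141711/147997407 = -6168443874689/147997407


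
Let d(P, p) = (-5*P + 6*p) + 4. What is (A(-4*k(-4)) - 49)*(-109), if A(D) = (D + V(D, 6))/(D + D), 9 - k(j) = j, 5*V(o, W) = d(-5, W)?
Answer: 42401/8 ≈ 5300.1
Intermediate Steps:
d(P, p) = 4 - 5*P + 6*p
V(o, W) = 29/5 + 6*W/5 (V(o, W) = (4 - 5*(-5) + 6*W)/5 = (4 + 25 + 6*W)/5 = (29 + 6*W)/5 = 29/5 + 6*W/5)
k(j) = 9 - j
A(D) = (13 + D)/(2*D) (A(D) = (D + (29/5 + (6/5)*6))/(D + D) = (D + (29/5 + 36/5))/((2*D)) = (D + 13)*(1/(2*D)) = (13 + D)*(1/(2*D)) = (13 + D)/(2*D))
(A(-4*k(-4)) - 49)*(-109) = ((13 - 4*(9 - 1*(-4)))/(2*((-4*(9 - 1*(-4))))) - 49)*(-109) = ((13 - 4*(9 + 4))/(2*((-4*(9 + 4)))) - 49)*(-109) = ((13 - 4*13)/(2*((-4*13))) - 49)*(-109) = ((1/2)*(13 - 52)/(-52) - 49)*(-109) = ((1/2)*(-1/52)*(-39) - 49)*(-109) = (3/8 - 49)*(-109) = -389/8*(-109) = 42401/8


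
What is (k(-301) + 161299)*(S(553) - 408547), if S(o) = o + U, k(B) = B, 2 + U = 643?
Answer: -65583018294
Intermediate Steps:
U = 641 (U = -2 + 643 = 641)
S(o) = 641 + o (S(o) = o + 641 = 641 + o)
(k(-301) + 161299)*(S(553) - 408547) = (-301 + 161299)*((641 + 553) - 408547) = 160998*(1194 - 408547) = 160998*(-407353) = -65583018294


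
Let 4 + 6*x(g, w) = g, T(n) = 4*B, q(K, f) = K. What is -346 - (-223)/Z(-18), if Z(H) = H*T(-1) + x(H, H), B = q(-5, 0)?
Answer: -369205/1069 ≈ -345.37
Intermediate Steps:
B = -5
T(n) = -20 (T(n) = 4*(-5) = -20)
x(g, w) = -2/3 + g/6
Z(H) = -2/3 - 119*H/6 (Z(H) = H*(-20) + (-2/3 + H/6) = -20*H + (-2/3 + H/6) = -2/3 - 119*H/6)
-346 - (-223)/Z(-18) = -346 - (-223)/(-2/3 - 119/6*(-18)) = -346 - (-223)/(-2/3 + 357) = -346 - (-223)/1069/3 = -346 - (-223)*3/1069 = -346 - 1*(-669/1069) = -346 + 669/1069 = -369205/1069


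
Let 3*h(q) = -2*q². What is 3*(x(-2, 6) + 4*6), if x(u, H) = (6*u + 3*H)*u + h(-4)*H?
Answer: -156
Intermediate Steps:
h(q) = -2*q²/3 (h(q) = (-2*q²)/3 = -2*q²/3)
x(u, H) = -32*H/3 + u*(3*H + 6*u) (x(u, H) = (6*u + 3*H)*u + (-⅔*(-4)²)*H = (3*H + 6*u)*u + (-⅔*16)*H = u*(3*H + 6*u) - 32*H/3 = -32*H/3 + u*(3*H + 6*u))
3*(x(-2, 6) + 4*6) = 3*((6*(-2)² - 32/3*6 + 3*6*(-2)) + 4*6) = 3*((6*4 - 64 - 36) + 24) = 3*((24 - 64 - 36) + 24) = 3*(-76 + 24) = 3*(-52) = -156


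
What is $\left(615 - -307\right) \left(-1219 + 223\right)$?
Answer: $-918312$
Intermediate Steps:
$\left(615 - -307\right) \left(-1219 + 223\right) = \left(615 + 307\right) \left(-996\right) = 922 \left(-996\right) = -918312$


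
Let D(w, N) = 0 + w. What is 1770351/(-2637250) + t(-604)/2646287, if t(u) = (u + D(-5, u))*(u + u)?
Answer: -35645530581/90635329750 ≈ -0.39329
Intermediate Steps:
D(w, N) = w
t(u) = 2*u*(-5 + u) (t(u) = (u - 5)*(u + u) = (-5 + u)*(2*u) = 2*u*(-5 + u))
1770351/(-2637250) + t(-604)/2646287 = 1770351/(-2637250) + (2*(-604)*(-5 - 604))/2646287 = 1770351*(-1/2637250) + (2*(-604)*(-609))*(1/2646287) = -160941/239750 + 735672*(1/2646287) = -160941/239750 + 105096/378041 = -35645530581/90635329750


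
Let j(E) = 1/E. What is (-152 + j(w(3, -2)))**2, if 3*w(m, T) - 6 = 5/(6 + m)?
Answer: 79941481/3481 ≈ 22965.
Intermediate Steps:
w(m, T) = 2 + 5/(3*(6 + m)) (w(m, T) = 2 + (5/(6 + m))/3 = 2 + 5/(3*(6 + m)))
j(E) = 1/E
(-152 + j(w(3, -2)))**2 = (-152 + 1/((41 + 6*3)/(3*(6 + 3))))**2 = (-152 + 1/((1/3)*(41 + 18)/9))**2 = (-152 + 1/((1/3)*(1/9)*59))**2 = (-152 + 1/(59/27))**2 = (-152 + 27/59)**2 = (-8941/59)**2 = 79941481/3481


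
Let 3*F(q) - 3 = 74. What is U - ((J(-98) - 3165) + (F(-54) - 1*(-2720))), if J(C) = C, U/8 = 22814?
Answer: 549088/3 ≈ 1.8303e+5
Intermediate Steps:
U = 182512 (U = 8*22814 = 182512)
F(q) = 77/3 (F(q) = 1 + (⅓)*74 = 1 + 74/3 = 77/3)
U - ((J(-98) - 3165) + (F(-54) - 1*(-2720))) = 182512 - ((-98 - 3165) + (77/3 - 1*(-2720))) = 182512 - (-3263 + (77/3 + 2720)) = 182512 - (-3263 + 8237/3) = 182512 - 1*(-1552/3) = 182512 + 1552/3 = 549088/3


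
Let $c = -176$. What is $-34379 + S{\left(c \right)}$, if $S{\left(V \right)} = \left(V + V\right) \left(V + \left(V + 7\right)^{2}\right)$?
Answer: $-10025899$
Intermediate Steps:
$S{\left(V \right)} = 2 V \left(V + \left(7 + V\right)^{2}\right)$
$-34379 + S{\left(c \right)} = -34379 + 2 \left(-176\right) \left(-176 + \left(7 - 176\right)^{2}\right) = -34379 + 2 \left(-176\right) \left(-176 + \left(-169\right)^{2}\right) = -34379 + 2 \left(-176\right) \left(-176 + 28561\right) = -34379 + 2 \left(-176\right) 28385 = -34379 - 9991520 = -10025899$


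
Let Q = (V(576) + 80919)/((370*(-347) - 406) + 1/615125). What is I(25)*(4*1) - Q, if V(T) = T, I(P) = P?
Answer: 7972693561775/79225639499 ≈ 100.63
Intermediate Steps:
Q = -50129611875/79225639499 (Q = (576 + 80919)/((370*(-347) - 406) + 1/615125) = 81495/((-128390 - 406) + 1/615125) = 81495/(-128796 + 1/615125) = 81495/(-79225639499/615125) = 81495*(-615125/79225639499) = -50129611875/79225639499 ≈ -0.63274)
I(25)*(4*1) - Q = 25*(4*1) - 1*(-50129611875/79225639499) = 25*4 + 50129611875/79225639499 = 100 + 50129611875/79225639499 = 7972693561775/79225639499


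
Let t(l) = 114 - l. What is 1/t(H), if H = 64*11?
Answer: -1/590 ≈ -0.0016949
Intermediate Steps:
H = 704
1/t(H) = 1/(114 - 1*704) = 1/(114 - 704) = 1/(-590) = -1/590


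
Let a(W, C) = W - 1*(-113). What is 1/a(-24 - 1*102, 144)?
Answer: -1/13 ≈ -0.076923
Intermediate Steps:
a(W, C) = 113 + W (a(W, C) = W + 113 = 113 + W)
1/a(-24 - 1*102, 144) = 1/(113 + (-24 - 1*102)) = 1/(113 + (-24 - 102)) = 1/(113 - 126) = 1/(-13) = -1/13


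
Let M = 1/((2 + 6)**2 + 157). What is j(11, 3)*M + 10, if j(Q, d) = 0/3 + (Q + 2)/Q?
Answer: 1871/187 ≈ 10.005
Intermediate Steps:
j(Q, d) = (2 + Q)/Q (j(Q, d) = 0*(1/3) + (2 + Q)/Q = 0 + (2 + Q)/Q = (2 + Q)/Q)
M = 1/221 (M = 1/(8**2 + 157) = 1/(64 + 157) = 1/221 ≈ 0.0045249)
j(11, 3)*M + 10 = ((2 + 11)/11)*(1/221) + 10 = ((1/11)*13)*(1/221) + 10 = (13/11)*(1/221) + 10 = 1/187 + 10 = 1871/187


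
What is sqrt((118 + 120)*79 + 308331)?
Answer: sqrt(327133) ≈ 571.96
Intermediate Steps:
sqrt((118 + 120)*79 + 308331) = sqrt(238*79 + 308331) = sqrt(18802 + 308331) = sqrt(327133)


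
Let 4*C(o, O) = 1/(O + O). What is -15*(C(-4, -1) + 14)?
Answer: -1665/8 ≈ -208.13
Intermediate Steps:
C(o, O) = 1/(8*O) (C(o, O) = 1/(4*(O + O)) = 1/(4*((2*O))) = (1/(2*O))/4 = 1/(8*O))
-15*(C(-4, -1) + 14) = -15*((1/8)/(-1) + 14) = -15*((1/8)*(-1) + 14) = -15*(-1/8 + 14) = -15*111/8 = -1665/8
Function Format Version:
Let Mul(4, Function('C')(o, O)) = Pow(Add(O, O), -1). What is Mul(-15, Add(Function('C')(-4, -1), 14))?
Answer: Rational(-1665, 8) ≈ -208.13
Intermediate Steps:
Function('C')(o, O) = Mul(Rational(1, 8), Pow(O, -1)) (Function('C')(o, O) = Mul(Rational(1, 4), Pow(Add(O, O), -1)) = Mul(Rational(1, 4), Pow(Mul(2, O), -1)) = Mul(Rational(1, 4), Mul(Rational(1, 2), Pow(O, -1))) = Mul(Rational(1, 8), Pow(O, -1)))
Mul(-15, Add(Function('C')(-4, -1), 14)) = Mul(-15, Add(Mul(Rational(1, 8), Pow(-1, -1)), 14)) = Mul(-15, Add(Mul(Rational(1, 8), -1), 14)) = Mul(-15, Add(Rational(-1, 8), 14)) = Mul(-15, Rational(111, 8)) = Rational(-1665, 8)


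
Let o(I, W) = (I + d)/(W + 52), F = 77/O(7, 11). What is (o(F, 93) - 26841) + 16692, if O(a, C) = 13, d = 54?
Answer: -19130086/1885 ≈ -10149.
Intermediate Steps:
F = 77/13 ≈ 5.9231
o(I, W) = (54 + I)/(52 + W) (o(I, W) = (I + 54)/(W + 52) = (54 + I)/(52 + W))
(o(F, 93) - 26841) + 16692 = ((54 + 77/13)/(52 + 93) - 26841) + 16692 = ((779/13)/145 - 26841) + 16692 = ((1/145)*(779/13) - 26841) + 16692 = (779/1885 - 26841) + 16692 = -50594506/1885 + 16692 = -19130086/1885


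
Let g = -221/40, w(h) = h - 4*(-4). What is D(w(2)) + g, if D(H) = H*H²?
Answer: 233059/40 ≈ 5826.5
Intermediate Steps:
w(h) = 16 + h (w(h) = h + 16 = 16 + h)
g = -221/40 (g = -221*1/40 = -221/40 ≈ -5.5250)
D(H) = H³
D(w(2)) + g = (16 + 2)³ - 221/40 = 18³ - 221/40 = 5832 - 221/40 = 233059/40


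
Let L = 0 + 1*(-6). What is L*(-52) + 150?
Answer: 462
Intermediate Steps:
L = -6 (L = 0 - 6 = -6)
L*(-52) + 150 = -6*(-52) + 150 = 312 + 150 = 462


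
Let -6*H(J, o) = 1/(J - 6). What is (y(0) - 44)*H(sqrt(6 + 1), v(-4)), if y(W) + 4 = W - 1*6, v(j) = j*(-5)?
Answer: -54/29 - 9*sqrt(7)/29 ≈ -2.6832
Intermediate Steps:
v(j) = -5*j
y(W) = -10 + W (y(W) = -4 + (W - 1*6) = -4 + (W - 6) = -4 + (-6 + W) = -10 + W)
H(J, o) = -1/(6*(-6 + J)) (H(J, o) = -1/(6*(J - 6)) = -1/(6*(-6 + J)))
(y(0) - 44)*H(sqrt(6 + 1), v(-4)) = ((-10 + 0) - 44)*(-1/(-36 + 6*sqrt(6 + 1))) = (-10 - 44)*(-1/(-36 + 6*sqrt(7))) = -(-54)/(-36 + 6*sqrt(7)) = 54/(-36 + 6*sqrt(7))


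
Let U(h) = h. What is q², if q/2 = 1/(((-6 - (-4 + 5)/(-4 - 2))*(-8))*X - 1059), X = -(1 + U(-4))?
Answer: 4/844561 ≈ 4.7362e-6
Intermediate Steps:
X = 3 (X = -(1 - 4) = -1*(-3) = 3)
q = -2/919 (q = 2/(((-6 - (-4 + 5)/(-4 - 2))*(-8))*3 - 1059) = 2/(((-6 - 1/(-6))*(-8))*3 - 1059) = 2/(((-6 - (-1)/6)*(-8))*3 - 1059) = 2/(((-6 - 1*(-⅙))*(-8))*3 - 1059) = 2/(((-6 + ⅙)*(-8))*3 - 1059) = 2/(-35/6*(-8)*3 - 1059) = 2/((140/3)*3 - 1059) = 2/(140 - 1059) = 2/(-919) = 2*(-1/919) = -2/919 ≈ -0.0021763)
q² = (-2/919)² = 4/844561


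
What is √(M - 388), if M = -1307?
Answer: I*√1695 ≈ 41.17*I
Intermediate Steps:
√(M - 388) = √(-1307 - 388) = √(-1695) = I*√1695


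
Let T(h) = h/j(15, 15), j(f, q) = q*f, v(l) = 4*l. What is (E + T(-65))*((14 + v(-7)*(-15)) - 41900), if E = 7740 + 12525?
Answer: -12604447664/15 ≈ -8.4030e+8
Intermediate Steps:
j(f, q) = f*q
E = 20265
T(h) = h/225 (T(h) = h/((15*15)) = h/225)
(E + T(-65))*((14 + v(-7)*(-15)) - 41900) = (20265 + (1/225)*(-65))*((14 + (4*(-7))*(-15)) - 41900) = (20265 - 13/45)*((14 - 28*(-15)) - 41900) = 911912*((14 + 420) - 41900)/45 = 911912*(434 - 41900)/45 = (911912/45)*(-41466) = -12604447664/15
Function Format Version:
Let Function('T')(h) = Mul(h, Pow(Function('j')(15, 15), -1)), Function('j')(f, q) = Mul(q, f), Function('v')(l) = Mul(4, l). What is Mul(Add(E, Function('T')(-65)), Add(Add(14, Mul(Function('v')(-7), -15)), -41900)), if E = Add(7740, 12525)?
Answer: Rational(-12604447664, 15) ≈ -8.4030e+8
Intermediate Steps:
Function('j')(f, q) = Mul(f, q)
E = 20265
Function('T')(h) = Mul(Rational(1, 225), h) (Function('T')(h) = Mul(h, Pow(Mul(15, 15), -1)) = Mul(h, Pow(225, -1)) = Mul(h, Rational(1, 225)) = Mul(Rational(1, 225), h))
Mul(Add(E, Function('T')(-65)), Add(Add(14, Mul(Function('v')(-7), -15)), -41900)) = Mul(Add(20265, Mul(Rational(1, 225), -65)), Add(Add(14, Mul(Mul(4, -7), -15)), -41900)) = Mul(Add(20265, Rational(-13, 45)), Add(Add(14, Mul(-28, -15)), -41900)) = Mul(Rational(911912, 45), Add(Add(14, 420), -41900)) = Mul(Rational(911912, 45), Add(434, -41900)) = Mul(Rational(911912, 45), -41466) = Rational(-12604447664, 15)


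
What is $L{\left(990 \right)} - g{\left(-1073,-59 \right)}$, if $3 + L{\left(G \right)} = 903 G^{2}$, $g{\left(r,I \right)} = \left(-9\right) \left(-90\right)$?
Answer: $885029487$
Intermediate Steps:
$g{\left(r,I \right)} = 810$
$L{\left(G \right)} = -3 + 903 G^{2}$
$L{\left(990 \right)} - g{\left(-1073,-59 \right)} = \left(-3 + 903 \cdot 990^{2}\right) - 810 = \left(-3 + 903 \cdot 980100\right) - 810 = \left(-3 + 885030300\right) - 810 = 885030297 - 810 = 885029487$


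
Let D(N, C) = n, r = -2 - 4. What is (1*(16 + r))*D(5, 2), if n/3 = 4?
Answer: 120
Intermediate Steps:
n = 12 (n = 3*4 = 12)
r = -6
D(N, C) = 12
(1*(16 + r))*D(5, 2) = (1*(16 - 6))*12 = (1*10)*12 = 10*12 = 120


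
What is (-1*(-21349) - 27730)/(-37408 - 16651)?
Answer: 6381/54059 ≈ 0.11804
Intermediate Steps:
(-1*(-21349) - 27730)/(-37408 - 16651) = (21349 - 27730)/(-54059) = -6381*(-1/54059) = 6381/54059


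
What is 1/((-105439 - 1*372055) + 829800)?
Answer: 1/352306 ≈ 2.8384e-6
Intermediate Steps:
1/((-105439 - 1*372055) + 829800) = 1/((-105439 - 372055) + 829800) = 1/(-477494 + 829800) = 1/352306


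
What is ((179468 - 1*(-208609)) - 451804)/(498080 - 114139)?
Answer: -63727/383941 ≈ -0.16598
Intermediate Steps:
((179468 - 1*(-208609)) - 451804)/(498080 - 114139) = ((179468 + 208609) - 451804)/383941 = (388077 - 451804)*(1/383941) = -63727*1/383941 = -63727/383941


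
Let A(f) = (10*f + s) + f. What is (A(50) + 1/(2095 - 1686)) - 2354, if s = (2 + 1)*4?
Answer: -732927/409 ≈ -1792.0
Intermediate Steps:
s = 12 (s = 3*4 = 12)
A(f) = 12 + 11*f (A(f) = (10*f + 12) + f = (12 + 10*f) + f = 12 + 11*f)
(A(50) + 1/(2095 - 1686)) - 2354 = ((12 + 11*50) + 1/(2095 - 1686)) - 2354 = ((12 + 550) + 1/409) - 2354 = (562 + 1/409) - 2354 = 229859/409 - 2354 = -732927/409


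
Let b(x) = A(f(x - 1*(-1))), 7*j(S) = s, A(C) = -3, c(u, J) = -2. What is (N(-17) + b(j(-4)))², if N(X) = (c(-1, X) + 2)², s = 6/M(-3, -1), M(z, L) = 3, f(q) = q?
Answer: 9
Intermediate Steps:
s = 2 (s = 6/3 = 6*(⅓) = 2)
j(S) = 2/7 (j(S) = (⅐)*2 = 2/7)
N(X) = 0 (N(X) = (-2 + 2)² = 0² = 0)
b(x) = -3
(N(-17) + b(j(-4)))² = (0 - 3)² = (-3)² = 9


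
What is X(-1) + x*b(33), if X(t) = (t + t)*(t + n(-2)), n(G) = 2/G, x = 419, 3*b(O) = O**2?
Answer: 152101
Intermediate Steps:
b(O) = O**2/3
X(t) = 2*t*(-1 + t) (X(t) = (t + t)*(t + 2/(-2)) = (2*t)*(t + 2*(-1/2)) = (2*t)*(t - 1) = (2*t)*(-1 + t) = 2*t*(-1 + t))
X(-1) + x*b(33) = 2*(-1)*(-1 - 1) + 419*((1/3)*33**2) = 2*(-1)*(-2) + 419*((1/3)*1089) = 4 + 419*363 = 4 + 152097 = 152101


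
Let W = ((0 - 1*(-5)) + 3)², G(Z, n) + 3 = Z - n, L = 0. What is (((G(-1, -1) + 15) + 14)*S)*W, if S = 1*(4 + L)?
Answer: 6656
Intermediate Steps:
G(Z, n) = -3 + Z - n (G(Z, n) = -3 + (Z - n) = -3 + Z - n)
W = 64 (W = ((0 + 5) + 3)² = (5 + 3)² = 8² = 64)
S = 4 (S = 1*(4 + 0) = 1*4 = 4)
(((G(-1, -1) + 15) + 14)*S)*W = ((((-3 - 1 - 1*(-1)) + 15) + 14)*4)*64 = ((((-3 - 1 + 1) + 15) + 14)*4)*64 = (((-3 + 15) + 14)*4)*64 = ((12 + 14)*4)*64 = (26*4)*64 = 104*64 = 6656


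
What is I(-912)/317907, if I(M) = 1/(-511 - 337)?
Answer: -1/269585136 ≈ -3.7094e-9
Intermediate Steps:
I(M) = -1/848 (I(M) = 1/(-848) = -1/848)
I(-912)/317907 = -1/848/317907 = -1/848*1/317907 = -1/269585136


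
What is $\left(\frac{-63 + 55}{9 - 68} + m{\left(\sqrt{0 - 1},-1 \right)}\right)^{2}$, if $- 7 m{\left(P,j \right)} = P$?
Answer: $\frac{\left(56 - 59 i\right)^{2}}{170569} \approx -0.0020226 - 0.038741 i$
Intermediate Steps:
$m{\left(P,j \right)} = - \frac{P}{7}$
$\left(\frac{-63 + 55}{9 - 68} + m{\left(\sqrt{0 - 1},-1 \right)}\right)^{2} = \left(\frac{-63 + 55}{9 - 68} - \frac{\sqrt{0 - 1}}{7}\right)^{2} = \left(- \frac{8}{-59} - \frac{\sqrt{-1}}{7}\right)^{2} = \left(\left(-8\right) \left(- \frac{1}{59}\right) - \frac{i}{7}\right)^{2} = \left(\frac{8}{59} - \frac{i}{7}\right)^{2}$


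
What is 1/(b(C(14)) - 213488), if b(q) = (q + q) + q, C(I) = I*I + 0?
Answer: -1/212900 ≈ -4.6970e-6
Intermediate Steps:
C(I) = I**2 (C(I) = I**2 + 0 = I**2)
b(q) = 3*q (b(q) = 2*q + q = 3*q)
1/(b(C(14)) - 213488) = 1/(3*14**2 - 213488) = 1/(3*196 - 213488) = 1/(588 - 213488) = 1/(-212900) = -1/212900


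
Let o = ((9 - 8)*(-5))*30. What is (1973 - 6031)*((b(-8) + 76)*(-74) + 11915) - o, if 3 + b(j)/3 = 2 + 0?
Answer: -26429604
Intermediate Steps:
b(j) = -3 (b(j) = -9 + 3*(2 + 0) = -9 + 3*2 = -9 + 6 = -3)
o = -150 (o = (1*(-5))*30 = -5*30 = -150)
(1973 - 6031)*((b(-8) + 76)*(-74) + 11915) - o = (1973 - 6031)*((-3 + 76)*(-74) + 11915) - 1*(-150) = -4058*(73*(-74) + 11915) + 150 = -4058*(-5402 + 11915) + 150 = -4058*6513 + 150 = -26429754 + 150 = -26429604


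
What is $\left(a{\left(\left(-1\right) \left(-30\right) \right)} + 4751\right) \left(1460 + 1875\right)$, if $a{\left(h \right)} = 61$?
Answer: $16048020$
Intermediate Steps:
$\left(a{\left(\left(-1\right) \left(-30\right) \right)} + 4751\right) \left(1460 + 1875\right) = \left(61 + 4751\right) \left(1460 + 1875\right) = 4812 \cdot 3335 = 16048020$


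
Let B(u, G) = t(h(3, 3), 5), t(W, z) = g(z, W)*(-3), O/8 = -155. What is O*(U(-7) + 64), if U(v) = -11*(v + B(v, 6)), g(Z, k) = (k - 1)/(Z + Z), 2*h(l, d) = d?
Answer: -176886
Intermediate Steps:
h(l, d) = d/2
O = -1240 (O = 8*(-155) = -1240)
g(Z, k) = (-1 + k)/(2*Z) (g(Z, k) = (-1 + k)/((2*Z)) = (-1 + k)*(1/(2*Z)) = (-1 + k)/(2*Z))
t(W, z) = -3*(-1 + W)/(2*z) (t(W, z) = ((-1 + W)/(2*z))*(-3) = -3*(-1 + W)/(2*z))
B(u, G) = -3/20 (B(u, G) = (3/2)*(1 - 3/2)/5 = (3/2)*(1/5)*(1 - 1*3/2) = (3/2)*(1/5)*(1 - 3/2) = (3/2)*(1/5)*(-1/2) = -3/20)
U(v) = 33/20 - 11*v (U(v) = -11*(v - 3/20) = -11*(-3/20 + v) = 33/20 - 11*v)
O*(U(-7) + 64) = -1240*((33/20 - 11*(-7)) + 64) = -1240*((33/20 + 77) + 64) = -1240*(1573/20 + 64) = -1240*2853/20 = -176886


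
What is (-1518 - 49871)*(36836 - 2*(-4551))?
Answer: -2360707882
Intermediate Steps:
(-1518 - 49871)*(36836 - 2*(-4551)) = -51389*(36836 + 9102) = -51389*45938 = -2360707882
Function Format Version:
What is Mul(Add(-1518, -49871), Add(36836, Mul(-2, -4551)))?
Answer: -2360707882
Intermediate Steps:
Mul(Add(-1518, -49871), Add(36836, Mul(-2, -4551))) = Mul(-51389, Add(36836, 9102)) = Mul(-51389, 45938) = -2360707882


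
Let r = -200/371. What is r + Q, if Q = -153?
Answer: -56963/371 ≈ -153.54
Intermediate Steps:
r = -200/371 (r = -200*1/371 = -200/371 ≈ -0.53908)
r + Q = -200/371 - 153 = -56963/371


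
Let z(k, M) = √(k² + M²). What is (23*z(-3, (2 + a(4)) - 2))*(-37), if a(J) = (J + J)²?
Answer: -851*√4105 ≈ -54524.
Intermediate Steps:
a(J) = 4*J² (a(J) = (2*J)² = 4*J²)
z(k, M) = √(M² + k²)
(23*z(-3, (2 + a(4)) - 2))*(-37) = (23*√(((2 + 4*4²) - 2)² + (-3)²))*(-37) = (23*√(((2 + 4*16) - 2)² + 9))*(-37) = (23*√(((2 + 64) - 2)² + 9))*(-37) = (23*√((66 - 2)² + 9))*(-37) = (23*√(64² + 9))*(-37) = (23*√(4096 + 9))*(-37) = (23*√4105)*(-37) = -851*√4105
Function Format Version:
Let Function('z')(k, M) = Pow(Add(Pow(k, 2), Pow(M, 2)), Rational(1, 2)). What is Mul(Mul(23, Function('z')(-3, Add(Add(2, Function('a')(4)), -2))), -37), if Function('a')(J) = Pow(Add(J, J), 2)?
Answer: Mul(-851, Pow(4105, Rational(1, 2))) ≈ -54524.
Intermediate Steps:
Function('a')(J) = Mul(4, Pow(J, 2)) (Function('a')(J) = Pow(Mul(2, J), 2) = Mul(4, Pow(J, 2)))
Function('z')(k, M) = Pow(Add(Pow(M, 2), Pow(k, 2)), Rational(1, 2))
Mul(Mul(23, Function('z')(-3, Add(Add(2, Function('a')(4)), -2))), -37) = Mul(Mul(23, Pow(Add(Pow(Add(Add(2, Mul(4, Pow(4, 2))), -2), 2), Pow(-3, 2)), Rational(1, 2))), -37) = Mul(Mul(23, Pow(Add(Pow(Add(Add(2, Mul(4, 16)), -2), 2), 9), Rational(1, 2))), -37) = Mul(Mul(23, Pow(Add(Pow(Add(Add(2, 64), -2), 2), 9), Rational(1, 2))), -37) = Mul(Mul(23, Pow(Add(Pow(Add(66, -2), 2), 9), Rational(1, 2))), -37) = Mul(Mul(23, Pow(Add(Pow(64, 2), 9), Rational(1, 2))), -37) = Mul(Mul(23, Pow(Add(4096, 9), Rational(1, 2))), -37) = Mul(Mul(23, Pow(4105, Rational(1, 2))), -37) = Mul(-851, Pow(4105, Rational(1, 2)))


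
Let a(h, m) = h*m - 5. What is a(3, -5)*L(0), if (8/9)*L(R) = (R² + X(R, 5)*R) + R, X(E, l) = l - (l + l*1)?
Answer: 0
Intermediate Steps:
X(E, l) = -l (X(E, l) = l - (l + l) = l - 2*l = -l)
a(h, m) = -5 + h*m
L(R) = -9*R/2 + 9*R²/8 (L(R) = 9*((R² + (-1*5)*R) + R)/8 = 9*((R² - 5*R) + R)/8 = 9*(R² - 4*R)/8 = -9*R/2 + 9*R²/8)
a(3, -5)*L(0) = (-5 + 3*(-5))*((9/8)*0*(-4 + 0)) = (-5 - 15)*((9/8)*0*(-4)) = -20*0 = 0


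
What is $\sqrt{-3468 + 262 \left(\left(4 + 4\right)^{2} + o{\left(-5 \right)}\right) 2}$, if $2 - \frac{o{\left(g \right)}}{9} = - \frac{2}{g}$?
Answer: $\frac{2 \sqrt{235085}}{5} \approx 193.94$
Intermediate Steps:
$o{\left(g \right)} = 18 + \frac{18}{g}$ ($o{\left(g \right)} = 18 - 9 \left(- \frac{2}{g}\right) = 18 + \frac{18}{g}$)
$\sqrt{-3468 + 262 \left(\left(4 + 4\right)^{2} + o{\left(-5 \right)}\right) 2} = \sqrt{-3468 + 262 \left(\left(4 + 4\right)^{2} + \left(18 + \frac{18}{-5}\right)\right) 2} = \sqrt{-3468 + 262 \left(8^{2} + \left(18 + 18 \left(- \frac{1}{5}\right)\right)\right) 2} = \sqrt{-3468 + 262 \left(64 + \left(18 - \frac{18}{5}\right)\right) 2} = \sqrt{-3468 + 262 \left(64 + \frac{72}{5}\right) 2} = \sqrt{-3468 + 262 \cdot \frac{392}{5} \cdot 2} = \sqrt{-3468 + 262 \cdot \frac{784}{5}} = \sqrt{-3468 + \frac{205408}{5}} = \sqrt{\frac{188068}{5}} = \frac{2 \sqrt{235085}}{5}$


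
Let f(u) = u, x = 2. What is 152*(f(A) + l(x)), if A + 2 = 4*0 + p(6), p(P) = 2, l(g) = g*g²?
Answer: 1216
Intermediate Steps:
l(g) = g³
A = 0 (A = -2 + (4*0 + 2) = -2 + (0 + 2) = -2 + 2 = 0)
152*(f(A) + l(x)) = 152*(0 + 2³) = 152*(0 + 8) = 152*8 = 1216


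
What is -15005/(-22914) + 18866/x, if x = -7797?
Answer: -105100513/59553486 ≈ -1.7648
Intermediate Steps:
-15005/(-22914) + 18866/x = -15005/(-22914) + 18866/(-7797) = -15005*(-1/22914) + 18866*(-1/7797) = 15005/22914 - 18866/7797 = -105100513/59553486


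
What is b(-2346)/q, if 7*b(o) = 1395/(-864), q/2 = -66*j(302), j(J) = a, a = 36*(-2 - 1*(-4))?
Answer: 155/6386688 ≈ 2.4269e-5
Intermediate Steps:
a = 72 (a = 36*(-2 + 4) = 36*2 = 72)
j(J) = 72
q = -9504 (q = 2*(-66*72) = 2*(-4752) = -9504)
b(o) = -155/672 (b(o) = (1395/(-864))/7 = (1395*(-1/864))/7 = (⅐)*(-155/96) = -155/672)
b(-2346)/q = -155/672/(-9504) = -155/672*(-1/9504) = 155/6386688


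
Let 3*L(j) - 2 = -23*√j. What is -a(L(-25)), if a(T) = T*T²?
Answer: 79342/27 - 1519495*I/27 ≈ 2938.6 - 56278.0*I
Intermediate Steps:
L(j) = ⅔ - 23*√j/3 (L(j) = ⅔ + (-23*√j)/3 = ⅔ - 23*√j/3)
a(T) = T³
-a(L(-25)) = -(⅔ - 115*I/3)³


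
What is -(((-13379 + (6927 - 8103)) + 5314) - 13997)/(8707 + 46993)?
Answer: 11619/27850 ≈ 0.41720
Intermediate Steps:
-(((-13379 + (6927 - 8103)) + 5314) - 13997)/(8707 + 46993) = -(((-13379 - 1176) + 5314) - 13997)/55700 = -((-14555 + 5314) - 13997)/55700 = -(-9241 - 13997)/55700 = -(-23238)/55700 = -1*(-11619/27850) = 11619/27850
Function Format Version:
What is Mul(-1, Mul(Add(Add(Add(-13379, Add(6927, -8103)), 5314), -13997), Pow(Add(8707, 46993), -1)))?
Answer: Rational(11619, 27850) ≈ 0.41720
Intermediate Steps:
Mul(-1, Mul(Add(Add(Add(-13379, Add(6927, -8103)), 5314), -13997), Pow(Add(8707, 46993), -1))) = Mul(-1, Mul(Add(Add(Add(-13379, -1176), 5314), -13997), Pow(55700, -1))) = Mul(-1, Mul(Add(Add(-14555, 5314), -13997), Rational(1, 55700))) = Mul(-1, Mul(Add(-9241, -13997), Rational(1, 55700))) = Mul(-1, Mul(-23238, Rational(1, 55700))) = Mul(-1, Rational(-11619, 27850)) = Rational(11619, 27850)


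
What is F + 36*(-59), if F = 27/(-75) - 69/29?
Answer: -1541886/725 ≈ -2126.7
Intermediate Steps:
F = -1986/725 (F = 27*(-1/75) - 69*1/29 = -9/25 - 69/29 = -1986/725 ≈ -2.7393)
F + 36*(-59) = -1986/725 + 36*(-59) = -1986/725 - 2124 = -1541886/725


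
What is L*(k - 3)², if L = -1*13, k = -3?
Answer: -468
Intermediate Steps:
L = -13
L*(k - 3)² = -13*(-3 - 3)² = -13*(-6)² = -13*36 = -468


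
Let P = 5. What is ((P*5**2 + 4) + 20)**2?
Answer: 22201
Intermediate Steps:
((P*5**2 + 4) + 20)**2 = ((5*5**2 + 4) + 20)**2 = ((5*25 + 4) + 20)**2 = ((125 + 4) + 20)**2 = (129 + 20)**2 = 149**2 = 22201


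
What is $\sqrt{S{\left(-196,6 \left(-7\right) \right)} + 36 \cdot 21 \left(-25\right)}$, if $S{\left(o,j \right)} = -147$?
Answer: $i \sqrt{19047} \approx 138.01 i$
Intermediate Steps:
$\sqrt{S{\left(-196,6 \left(-7\right) \right)} + 36 \cdot 21 \left(-25\right)} = \sqrt{-147 + 36 \cdot 21 \left(-25\right)} = \sqrt{-147 + 756 \left(-25\right)} = \sqrt{-147 - 18900} = \sqrt{-19047} = i \sqrt{19047}$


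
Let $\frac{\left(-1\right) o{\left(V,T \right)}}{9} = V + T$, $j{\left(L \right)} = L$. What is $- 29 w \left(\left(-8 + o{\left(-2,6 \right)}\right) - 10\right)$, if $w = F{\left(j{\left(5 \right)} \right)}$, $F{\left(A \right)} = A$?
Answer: $7830$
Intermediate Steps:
$o{\left(V,T \right)} = - 9 T - 9 V$ ($o{\left(V,T \right)} = - 9 \left(V + T\right) = - 9 \left(T + V\right) = - 9 T - 9 V$)
$w = 5$
$- 29 w \left(\left(-8 + o{\left(-2,6 \right)}\right) - 10\right) = \left(-29\right) 5 \left(\left(-8 - 36\right) - 10\right) = - 145 \left(\left(-8 + \left(-54 + 18\right)\right) - 10\right) = - 145 \left(\left(-8 - 36\right) - 10\right) = - 145 \left(-44 - 10\right) = \left(-145\right) \left(-54\right) = 7830$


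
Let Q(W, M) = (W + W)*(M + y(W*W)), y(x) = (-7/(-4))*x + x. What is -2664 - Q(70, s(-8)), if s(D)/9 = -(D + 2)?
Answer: -1896724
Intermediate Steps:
s(D) = -18 - 9*D (s(D) = 9*(-(D + 2)) = 9*(-(2 + D)) = 9*(-2 - D) = -18 - 9*D)
y(x) = 11*x/4 (y(x) = (-7*(-¼))*x + x = 7*x/4 + x = 11*x/4)
Q(W, M) = 2*W*(M + 11*W²/4) (Q(W, M) = (W + W)*(M + 11*(W*W)/4) = (2*W)*(M + 11*W²/4) = 2*W*(M + 11*W²/4))
-2664 - Q(70, s(-8)) = -2664 - 70*(4*(-18 - 9*(-8)) + 11*70²)/2 = -2664 - 70*(4*(-18 + 72) + 11*4900)/2 = -2664 - 70*(4*54 + 53900)/2 = -2664 - 70*(216 + 53900)/2 = -2664 - 70*54116/2 = -2664 - 1*1894060 = -2664 - 1894060 = -1896724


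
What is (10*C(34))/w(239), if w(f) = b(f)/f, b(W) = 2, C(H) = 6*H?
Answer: 243780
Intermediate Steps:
w(f) = 2/f
(10*C(34))/w(239) = (10*(6*34))/((2/239)) = (10*204)/((2*(1/239))) = 2040/(2/239) = 2040*(239/2) = 243780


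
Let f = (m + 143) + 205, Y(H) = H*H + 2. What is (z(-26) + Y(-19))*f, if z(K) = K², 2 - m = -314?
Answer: 689896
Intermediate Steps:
Y(H) = 2 + H² (Y(H) = H² + 2 = 2 + H²)
m = 316 (m = 2 - 1*(-314) = 2 + 314 = 316)
f = 664 (f = (316 + 143) + 205 = 459 + 205 = 664)
(z(-26) + Y(-19))*f = ((-26)² + (2 + (-19)²))*664 = (676 + (2 + 361))*664 = (676 + 363)*664 = 1039*664 = 689896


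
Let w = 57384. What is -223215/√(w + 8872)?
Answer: -223215*√4141/16564 ≈ -867.18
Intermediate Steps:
-223215/√(w + 8872) = -223215/√(57384 + 8872) = -223215*√4141/16564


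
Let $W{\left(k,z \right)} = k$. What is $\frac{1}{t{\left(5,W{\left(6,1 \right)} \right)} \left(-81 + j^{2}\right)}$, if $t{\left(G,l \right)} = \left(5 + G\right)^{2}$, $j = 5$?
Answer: $- \frac{1}{5600} \approx -0.00017857$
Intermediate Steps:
$\frac{1}{t{\left(5,W{\left(6,1 \right)} \right)} \left(-81 + j^{2}\right)} = \frac{1}{\left(5 + 5\right)^{2} \left(-81 + 5^{2}\right)} = \frac{1}{10^{2} \left(-81 + 25\right)} = \frac{1}{100 \left(-56\right)} = \frac{1}{-5600} = - \frac{1}{5600}$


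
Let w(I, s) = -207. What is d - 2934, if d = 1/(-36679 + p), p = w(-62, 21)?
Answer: -108223525/36886 ≈ -2934.0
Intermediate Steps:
p = -207
d = -1/36886 (d = 1/(-36679 - 207) = 1/(-36886) = -1/36886 ≈ -2.7111e-5)
d - 2934 = -1/36886 - 2934 = -108223525/36886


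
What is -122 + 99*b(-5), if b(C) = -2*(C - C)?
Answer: -122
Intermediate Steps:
b(C) = 0 (b(C) = -2*0 = 0)
-122 + 99*b(-5) = -122 + 99*0 = -122 + 0 = -122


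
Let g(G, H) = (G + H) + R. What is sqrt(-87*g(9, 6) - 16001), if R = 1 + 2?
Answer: I*sqrt(17567) ≈ 132.54*I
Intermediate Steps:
R = 3
g(G, H) = 3 + G + H (g(G, H) = (G + H) + 3 = 3 + G + H)
sqrt(-87*g(9, 6) - 16001) = sqrt(-87*(3 + 9 + 6) - 16001) = sqrt(-87*18 - 16001) = sqrt(-1566 - 16001) = sqrt(-17567) = I*sqrt(17567)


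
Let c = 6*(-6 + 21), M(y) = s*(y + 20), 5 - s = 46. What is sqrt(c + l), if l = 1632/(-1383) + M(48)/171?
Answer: sqrt(50070805982)/26277 ≈ 8.5156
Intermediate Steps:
s = -41 (s = 5 - 1*46 = 5 - 46 = -41)
M(y) = -820 - 41*y (M(y) = -41*(y + 20) = -41*(20 + y) = -820 - 41*y)
c = 90 (c = 6*15 = 90)
l = -1378292/78831 (l = 1632/(-1383) + (-820 - 41*48)/171 = 1632*(-1/1383) + (-820 - 1968)*(1/171) = -544/461 - 2788*1/171 = -544/461 - 2788/171 = -1378292/78831 ≈ -17.484)
sqrt(c + l) = sqrt(90 - 1378292/78831) = sqrt(5716498/78831) = sqrt(50070805982)/26277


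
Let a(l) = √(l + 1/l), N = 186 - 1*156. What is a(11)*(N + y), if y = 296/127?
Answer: 4106*√1342/1397 ≈ 107.67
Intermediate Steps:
N = 30 (N = 186 - 156 = 30)
y = 296/127 (y = 296*(1/127) = 296/127 ≈ 2.3307)
a(11)*(N + y) = √(11 + 1/11)*(30 + 296/127) = √(11 + 1/11)*(4106/127) = √(122/11)*(4106/127) = (√1342/11)*(4106/127) = 4106*√1342/1397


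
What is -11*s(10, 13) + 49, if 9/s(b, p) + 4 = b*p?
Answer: 675/14 ≈ 48.214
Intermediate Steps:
s(b, p) = 9/(-4 + b*p)
-11*s(10, 13) + 49 = -99/(-4 + 10*13) + 49 = -99/(-4 + 130) + 49 = -99/126 + 49 = -11*1/14 + 49 = -11/14 + 49 = 675/14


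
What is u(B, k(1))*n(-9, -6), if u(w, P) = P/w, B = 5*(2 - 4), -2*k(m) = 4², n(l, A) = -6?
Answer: -24/5 ≈ -4.8000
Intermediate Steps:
k(m) = -8 (k(m) = -½*4² = -½*16 = -8)
B = -10 (B = 5*(-2) = -10)
u(B, k(1))*n(-9, -6) = -8/(-10)*(-6) = -8*(-⅒)*(-6) = (⅘)*(-6) = -24/5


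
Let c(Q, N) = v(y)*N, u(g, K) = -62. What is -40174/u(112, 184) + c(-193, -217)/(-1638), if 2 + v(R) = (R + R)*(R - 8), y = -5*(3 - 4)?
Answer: 2334803/3627 ≈ 643.73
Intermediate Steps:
y = 5 (y = -5*(-1) = 5)
v(R) = -2 + 2*R*(-8 + R) (v(R) = -2 + (R + R)*(R - 8) = -2 + (2*R)*(-8 + R) = -2 + 2*R*(-8 + R))
c(Q, N) = -32*N (c(Q, N) = (-2 - 16*5 + 2*5²)*N = (-2 - 80 + 2*25)*N = (-2 - 80 + 50)*N = -32*N)
-40174/u(112, 184) + c(-193, -217)/(-1638) = -40174/(-62) - 32*(-217)/(-1638) = -40174*(-1/62) + 6944*(-1/1638) = 20087/31 - 496/117 = 2334803/3627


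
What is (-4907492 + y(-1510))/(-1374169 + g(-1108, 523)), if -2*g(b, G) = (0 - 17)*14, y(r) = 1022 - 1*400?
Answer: 490687/137405 ≈ 3.5711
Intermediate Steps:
y(r) = 622 (y(r) = 1022 - 400 = 622)
g(b, G) = 119 (g(b, G) = -(0 - 17)*14/2 = -(-17)*14/2 = -½*(-238) = 119)
(-4907492 + y(-1510))/(-1374169 + g(-1108, 523)) = (-4907492 + 622)/(-1374169 + 119) = -4906870/(-1374050) = -4906870*(-1/1374050) = 490687/137405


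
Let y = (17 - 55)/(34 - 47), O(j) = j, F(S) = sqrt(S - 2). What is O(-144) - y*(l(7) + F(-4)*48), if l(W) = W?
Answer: -2138/13 - 1824*I*sqrt(6)/13 ≈ -164.46 - 343.68*I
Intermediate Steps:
F(S) = sqrt(-2 + S)
y = 38/13 (y = -38/(-13) = -38*(-1/13) = 38/13 ≈ 2.9231)
O(-144) - y*(l(7) + F(-4)*48) = -144 - 38*(7 + sqrt(-2 - 4)*48)/13 = -144 - 38*(7 + sqrt(-6)*48)/13 = -144 - 38*(7 + (I*sqrt(6))*48)/13 = -144 - 38*(7 + 48*I*sqrt(6))/13 = -144 - (266/13 + 1824*I*sqrt(6)/13) = -144 + (-266/13 - 1824*I*sqrt(6)/13) = -2138/13 - 1824*I*sqrt(6)/13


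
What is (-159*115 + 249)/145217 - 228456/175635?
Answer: -4038160868/2833909755 ≈ -1.4249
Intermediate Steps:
(-159*115 + 249)/145217 - 228456/175635 = (-18285 + 249)*(1/145217) - 228456*1/175635 = -18036*1/145217 - 25384/19515 = -18036/145217 - 25384/19515 = -4038160868/2833909755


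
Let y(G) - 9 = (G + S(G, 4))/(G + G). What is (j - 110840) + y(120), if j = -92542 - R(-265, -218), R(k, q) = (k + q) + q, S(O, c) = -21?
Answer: -16213727/80 ≈ -2.0267e+5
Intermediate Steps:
R(k, q) = k + 2*q
j = -91841 (j = -92542 - (-265 + 2*(-218)) = -92542 - (-265 - 436) = -92542 - 1*(-701) = -92542 + 701 = -91841)
y(G) = 9 + (-21 + G)/(2*G) (y(G) = 9 + (G - 21)/(G + G) = 9 + (-21 + G)/((2*G)) = 9 + (-21 + G)*(1/(2*G)) = 9 + (-21 + G)/(2*G))
(j - 110840) + y(120) = (-91841 - 110840) + (½)*(-21 + 19*120)/120 = -202681 + (½)*(1/120)*(-21 + 2280) = -202681 + (½)*(1/120)*2259 = -202681 + 753/80 = -16213727/80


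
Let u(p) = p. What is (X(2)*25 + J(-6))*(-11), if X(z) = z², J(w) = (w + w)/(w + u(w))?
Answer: -1111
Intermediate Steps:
J(w) = 1 (J(w) = (w + w)/(w + w) = (2*w)/((2*w)) = (2*w)*(1/(2*w)) = 1)
(X(2)*25 + J(-6))*(-11) = (2²*25 + 1)*(-11) = (4*25 + 1)*(-11) = (100 + 1)*(-11) = 101*(-11) = -1111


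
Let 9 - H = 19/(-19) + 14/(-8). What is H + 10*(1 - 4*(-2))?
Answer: 407/4 ≈ 101.75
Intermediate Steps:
H = 47/4 (H = 9 - (19/(-19) + 14/(-8)) = 9 - (19*(-1/19) + 14*(-⅛)) = 9 - (-1 - 7/4) = 9 - 1*(-11/4) = 9 + 11/4 = 47/4 ≈ 11.750)
H + 10*(1 - 4*(-2)) = 47/4 + 10*(1 - 4*(-2)) = 47/4 + 10*(1 + 8) = 47/4 + 10*9 = 47/4 + 90 = 407/4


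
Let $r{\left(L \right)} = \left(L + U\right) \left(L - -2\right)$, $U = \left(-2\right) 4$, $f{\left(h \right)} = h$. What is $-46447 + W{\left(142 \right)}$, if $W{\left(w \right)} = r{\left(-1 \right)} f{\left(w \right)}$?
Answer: $-47725$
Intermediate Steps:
$U = -8$
$r{\left(L \right)} = \left(-8 + L\right) \left(2 + L\right)$ ($r{\left(L \right)} = \left(L - 8\right) \left(L - -2\right) = \left(-8 + L\right) \left(L + 2\right) = \left(-8 + L\right) \left(2 + L\right)$)
$W{\left(w \right)} = - 9 w$ ($W{\left(w \right)} = \left(-16 + \left(-1\right)^{2} - -6\right) w = \left(-16 + 1 + 6\right) w = - 9 w$)
$-46447 + W{\left(142 \right)} = -46447 - 1278 = -47725$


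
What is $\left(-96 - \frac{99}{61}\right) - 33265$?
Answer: $- \frac{2035120}{61} \approx -33363.0$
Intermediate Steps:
$\left(-96 - \frac{99}{61}\right) - 33265 = - \frac{5955}{61} - 33265 = - \frac{2035120}{61}$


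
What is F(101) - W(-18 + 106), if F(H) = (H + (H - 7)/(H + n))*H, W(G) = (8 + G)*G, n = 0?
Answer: 1847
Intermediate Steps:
W(G) = G*(8 + G)
F(H) = H*(H + (-7 + H)/H) (F(H) = (H + (H - 7)/(H + 0))*H = (H + (-7 + H)/H)*H = H*(H + (-7 + H)/H))
F(101) - W(-18 + 106) = (-7 + 101 + 101²) - (-18 + 106)*(8 + (-18 + 106)) = (-7 + 101 + 10201) - 88*(8 + 88) = 10295 - 88*96 = 10295 - 1*8448 = 10295 - 8448 = 1847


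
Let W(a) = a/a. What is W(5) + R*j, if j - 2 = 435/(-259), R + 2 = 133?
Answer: 11132/259 ≈ 42.981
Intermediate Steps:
R = 131 (R = -2 + 133 = 131)
W(a) = 1
j = 83/259 (j = 2 + 435/(-259) = 2 + 435*(-1/259) = 2 - 435/259 = 83/259 ≈ 0.32046)
W(5) + R*j = 1 + 131*(83/259) = 1 + 10873/259 = 11132/259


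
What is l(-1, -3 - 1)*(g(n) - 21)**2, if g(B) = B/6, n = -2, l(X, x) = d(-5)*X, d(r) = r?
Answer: 20480/9 ≈ 2275.6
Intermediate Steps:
l(X, x) = -5*X
g(B) = B/6 (g(B) = B*(1/6) = B/6)
l(-1, -3 - 1)*(g(n) - 21)**2 = (-5*(-1))*((1/6)*(-2) - 21)**2 = 5*(-1/3 - 21)**2 = 5*(-64/3)**2 = 5*(4096/9) = 20480/9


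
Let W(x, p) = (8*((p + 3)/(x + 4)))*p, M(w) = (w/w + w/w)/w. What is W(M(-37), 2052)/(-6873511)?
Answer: -624095280/501766303 ≈ -1.2438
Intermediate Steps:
M(w) = 2/w (M(w) = (1 + 1)/w = 2/w)
W(x, p) = 8*p*(3 + p)/(4 + x) (W(x, p) = (8*((3 + p)/(4 + x)))*p = (8*(3 + p)/(4 + x))*p = 8*p*(3 + p)/(4 + x))
W(M(-37), 2052)/(-6873511) = (8*2052*(3 + 2052)/(4 + 2/(-37)))/(-6873511) = (8*2052*2055/(4 + 2*(-1/37)))*(-1/6873511) = (8*2052*2055/(4 - 2/37))*(-1/6873511) = (8*2052*2055/(146/37))*(-1/6873511) = (8*2052*(37/146)*2055)*(-1/6873511) = (624095280/73)*(-1/6873511) = -624095280/501766303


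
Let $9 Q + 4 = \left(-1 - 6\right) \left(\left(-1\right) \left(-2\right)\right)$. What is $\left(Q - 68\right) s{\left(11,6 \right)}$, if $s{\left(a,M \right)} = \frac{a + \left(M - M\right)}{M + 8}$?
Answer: $-55$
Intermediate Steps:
$s{\left(a,M \right)} = \frac{a}{8 + M}$ ($s{\left(a,M \right)} = \frac{a + 0}{8 + M} = \frac{a}{8 + M}$)
$Q = -2$ ($Q = - \frac{4}{9} + \frac{\left(-1 - 6\right) \left(\left(-1\right) \left(-2\right)\right)}{9} = - \frac{4}{9} + \frac{\left(-1 - 6\right) 2}{9} = - \frac{4}{9} + \frac{\left(-7\right) 2}{9} = - \frac{4}{9} + \frac{1}{9} \left(-14\right) = - \frac{4}{9} - \frac{14}{9} = -2$)
$\left(Q - 68\right) s{\left(11,6 \right)} = \left(-2 - 68\right) \frac{11}{8 + 6} = - 70 \cdot \frac{11}{14} = - 70 \cdot 11 \cdot \frac{1}{14} = \left(-70\right) \frac{11}{14} = -55$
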